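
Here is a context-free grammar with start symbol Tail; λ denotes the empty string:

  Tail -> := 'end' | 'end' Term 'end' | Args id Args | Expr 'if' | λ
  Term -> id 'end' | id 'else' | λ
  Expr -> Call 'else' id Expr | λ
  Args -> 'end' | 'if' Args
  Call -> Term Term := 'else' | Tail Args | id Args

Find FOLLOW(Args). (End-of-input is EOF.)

In Tail -> Args id Args: add FIRST(id Args) = { id }.
In Tail -> Args id Args: Args is at the end, add FOLLOW(Tail) = { EOF, 'end', 'if' }.
In Args -> 'if' Args: Args is at the end, add FOLLOW(Args) = { EOF, 'else', 'end', 'if', id }.
In Call -> Tail Args: Args is at the end, add FOLLOW(Call) = { 'else' }.
In Call -> id Args: Args is at the end, add FOLLOW(Call) = { 'else' }.
Union: FOLLOW(Args) = { EOF, 'else', 'end', 'if', id }.

{ EOF, 'else', 'end', 'if', id }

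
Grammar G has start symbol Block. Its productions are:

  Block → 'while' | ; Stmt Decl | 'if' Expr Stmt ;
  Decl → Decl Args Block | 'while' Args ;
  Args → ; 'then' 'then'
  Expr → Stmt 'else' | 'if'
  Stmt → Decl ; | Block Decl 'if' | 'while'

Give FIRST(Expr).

From Expr → Stmt 'else': add FIRST(Stmt) = { 'if', 'while', ; }.
Expr → 'if' contributes {'if'}.
Union: FIRST(Expr) = { 'if', 'while', ; }.

{ 'if', 'while', ; }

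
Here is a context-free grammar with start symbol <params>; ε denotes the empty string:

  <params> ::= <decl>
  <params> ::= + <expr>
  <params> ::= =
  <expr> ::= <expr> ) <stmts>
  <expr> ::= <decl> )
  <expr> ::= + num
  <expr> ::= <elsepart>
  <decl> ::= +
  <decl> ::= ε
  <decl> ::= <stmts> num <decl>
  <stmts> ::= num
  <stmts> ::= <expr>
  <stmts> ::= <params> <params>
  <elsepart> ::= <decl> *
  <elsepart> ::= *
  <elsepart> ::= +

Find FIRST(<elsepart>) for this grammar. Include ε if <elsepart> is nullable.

{ ), *, +, =, num }

From <elsepart> ::= <decl> *: <decl> nullable, take FIRST(<decl>) ∪ {*} = { ), *, +, =, num }.
<elsepart> ::= * contributes {*}.
<elsepart> ::= + contributes {+}.
Union: FIRST(<elsepart>) = { ), *, +, =, num }.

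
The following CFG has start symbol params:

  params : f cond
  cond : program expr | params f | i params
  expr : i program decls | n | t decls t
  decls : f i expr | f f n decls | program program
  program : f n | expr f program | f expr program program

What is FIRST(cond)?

From cond : program expr: add FIRST(program) = { f, i, n, t }.
From cond : params f: add FIRST(params) = { f }.
cond : i params contributes {i}.
Union: FIRST(cond) = { f, i, n, t }.

{ f, i, n, t }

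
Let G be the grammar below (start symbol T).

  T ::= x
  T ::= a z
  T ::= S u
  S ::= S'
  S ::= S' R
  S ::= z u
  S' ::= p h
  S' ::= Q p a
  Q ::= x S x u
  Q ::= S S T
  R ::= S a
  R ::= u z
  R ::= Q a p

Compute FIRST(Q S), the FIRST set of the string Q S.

Add FIRST(Q) = { p, x, z }; Q is not nullable, stop.

{ p, x, z }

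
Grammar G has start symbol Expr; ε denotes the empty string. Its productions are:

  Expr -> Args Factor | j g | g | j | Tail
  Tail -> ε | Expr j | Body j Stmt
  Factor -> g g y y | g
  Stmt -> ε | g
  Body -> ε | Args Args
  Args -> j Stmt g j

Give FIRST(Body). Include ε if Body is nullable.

Body -> ε contributes ε.
From Body -> Args Args: add FIRST(Args) = { j }.
Union: FIRST(Body) = { j, ε }.

{ j, ε }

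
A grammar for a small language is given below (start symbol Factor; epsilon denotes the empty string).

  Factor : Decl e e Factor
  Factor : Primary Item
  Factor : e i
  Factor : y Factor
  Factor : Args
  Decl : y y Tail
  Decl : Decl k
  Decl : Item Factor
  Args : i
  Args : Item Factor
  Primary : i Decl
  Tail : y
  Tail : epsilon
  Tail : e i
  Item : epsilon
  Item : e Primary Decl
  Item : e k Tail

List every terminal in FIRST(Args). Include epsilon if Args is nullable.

{ e, i, y }

Args : i contributes {i}.
From Args : Item Factor: Item nullable, take FIRST(Item) ∪ FIRST(Factor) = { e, i, y }.
Union: FIRST(Args) = { e, i, y }.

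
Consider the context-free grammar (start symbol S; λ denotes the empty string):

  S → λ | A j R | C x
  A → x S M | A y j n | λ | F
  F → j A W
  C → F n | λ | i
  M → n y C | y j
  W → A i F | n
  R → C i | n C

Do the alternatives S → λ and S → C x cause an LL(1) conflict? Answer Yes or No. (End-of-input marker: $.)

No

FIRST(λ) = { λ } and FIRST(C x) = { i, j, x }.
The first is nullable but FOLLOW(S) = { $, n, y } is disjoint from FIRST of the second.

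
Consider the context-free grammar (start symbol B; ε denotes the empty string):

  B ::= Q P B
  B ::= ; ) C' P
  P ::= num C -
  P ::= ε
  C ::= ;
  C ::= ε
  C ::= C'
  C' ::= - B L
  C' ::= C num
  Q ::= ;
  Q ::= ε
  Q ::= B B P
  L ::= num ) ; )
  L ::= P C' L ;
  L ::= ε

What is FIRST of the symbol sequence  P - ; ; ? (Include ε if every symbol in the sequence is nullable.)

Add FIRST(P)\{ε} = { num }; P is nullable, continue.
- is a terminal; add {-} and stop.

{ -, num }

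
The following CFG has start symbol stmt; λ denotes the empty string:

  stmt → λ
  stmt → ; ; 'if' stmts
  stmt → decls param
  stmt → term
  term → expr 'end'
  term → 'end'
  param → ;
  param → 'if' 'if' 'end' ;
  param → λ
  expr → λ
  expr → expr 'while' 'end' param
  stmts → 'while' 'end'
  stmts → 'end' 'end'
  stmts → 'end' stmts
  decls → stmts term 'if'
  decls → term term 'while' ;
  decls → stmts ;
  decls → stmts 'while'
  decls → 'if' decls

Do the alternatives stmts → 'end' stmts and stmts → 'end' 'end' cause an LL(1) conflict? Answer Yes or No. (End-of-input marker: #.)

FIRST('end' stmts) = { 'end' } and FIRST('end' 'end') = { 'end' }.
Both contain 'end', so the two alternatives are not disjoint — LL(1) conflict.

Yes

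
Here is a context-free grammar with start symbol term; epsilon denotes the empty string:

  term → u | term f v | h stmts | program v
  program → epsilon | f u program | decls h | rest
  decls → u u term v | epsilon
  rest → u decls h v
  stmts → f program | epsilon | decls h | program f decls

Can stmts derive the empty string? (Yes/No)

Yes

stmts has an epsilon-production, so stmts ⇒ epsilon.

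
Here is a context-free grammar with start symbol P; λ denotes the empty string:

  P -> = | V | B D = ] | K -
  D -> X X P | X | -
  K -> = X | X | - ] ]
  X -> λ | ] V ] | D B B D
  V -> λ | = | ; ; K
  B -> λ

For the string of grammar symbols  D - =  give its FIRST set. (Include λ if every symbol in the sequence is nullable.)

{ -, ;, =, ] }

Add FIRST(D)\{λ} = { -, ;, =, ] }; D is nullable, continue.
- is a terminal; add {-} and stop.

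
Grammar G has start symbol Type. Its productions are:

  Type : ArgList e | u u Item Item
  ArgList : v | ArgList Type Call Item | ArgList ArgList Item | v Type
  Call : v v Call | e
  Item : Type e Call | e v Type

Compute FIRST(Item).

From Item : Type e Call: add FIRST(Type) = { u, v }.
Item : e v Type contributes {e}.
Union: FIRST(Item) = { e, u, v }.

{ e, u, v }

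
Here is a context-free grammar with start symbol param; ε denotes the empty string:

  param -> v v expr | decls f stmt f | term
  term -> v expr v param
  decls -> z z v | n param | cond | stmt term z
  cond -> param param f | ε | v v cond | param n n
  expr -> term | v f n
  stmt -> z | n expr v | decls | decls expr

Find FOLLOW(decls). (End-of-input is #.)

In param -> decls f stmt f: add FIRST(f stmt f) = { f }.
In stmt -> decls: decls is at the end, add FOLLOW(stmt) = { f, v }.
In stmt -> decls expr: add FIRST(expr) = { v }.
Union: FOLLOW(decls) = { f, v }.

{ f, v }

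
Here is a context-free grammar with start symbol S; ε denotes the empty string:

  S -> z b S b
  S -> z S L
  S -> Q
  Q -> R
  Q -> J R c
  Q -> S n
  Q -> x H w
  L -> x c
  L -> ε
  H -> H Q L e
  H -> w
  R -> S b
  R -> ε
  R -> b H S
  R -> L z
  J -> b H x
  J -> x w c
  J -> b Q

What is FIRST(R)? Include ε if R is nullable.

{ b, n, x, z, ε }

From R -> S b: S nullable, take FIRST(S) ∪ {b} = { b, n, x, z }.
R -> ε contributes ε.
R -> b H S contributes {b}.
From R -> L z: L nullable, take FIRST(L) ∪ {z} = { x, z }.
Union: FIRST(R) = { b, n, x, z, ε }.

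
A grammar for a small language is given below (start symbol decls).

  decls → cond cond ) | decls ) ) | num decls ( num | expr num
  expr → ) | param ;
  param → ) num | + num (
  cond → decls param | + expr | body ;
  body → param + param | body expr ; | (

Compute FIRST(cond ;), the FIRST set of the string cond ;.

Add FIRST(cond) = { (, ), +, num }; cond is not nullable, stop.

{ (, ), +, num }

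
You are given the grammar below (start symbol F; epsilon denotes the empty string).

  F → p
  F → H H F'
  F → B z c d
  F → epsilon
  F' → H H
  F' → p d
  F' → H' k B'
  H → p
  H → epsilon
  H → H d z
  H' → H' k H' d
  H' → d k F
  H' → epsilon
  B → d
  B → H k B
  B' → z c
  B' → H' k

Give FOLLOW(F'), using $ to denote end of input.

In F → H H F': F' is at the end, add FOLLOW(F) = { $, d, k }.
Union: FOLLOW(F') = { $, d, k }.

{ $, d, k }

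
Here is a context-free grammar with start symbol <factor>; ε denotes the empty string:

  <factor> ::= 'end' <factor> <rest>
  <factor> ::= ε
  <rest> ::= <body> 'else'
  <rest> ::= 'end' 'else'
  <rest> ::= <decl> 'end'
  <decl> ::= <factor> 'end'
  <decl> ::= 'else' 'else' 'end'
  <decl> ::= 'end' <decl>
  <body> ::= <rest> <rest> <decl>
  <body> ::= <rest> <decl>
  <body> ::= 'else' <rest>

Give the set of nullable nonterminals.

Directly nullable (have an ε-production): <factor>.
No other nonterminal has a production whose RHS symbols are all nullable.

{ <factor> }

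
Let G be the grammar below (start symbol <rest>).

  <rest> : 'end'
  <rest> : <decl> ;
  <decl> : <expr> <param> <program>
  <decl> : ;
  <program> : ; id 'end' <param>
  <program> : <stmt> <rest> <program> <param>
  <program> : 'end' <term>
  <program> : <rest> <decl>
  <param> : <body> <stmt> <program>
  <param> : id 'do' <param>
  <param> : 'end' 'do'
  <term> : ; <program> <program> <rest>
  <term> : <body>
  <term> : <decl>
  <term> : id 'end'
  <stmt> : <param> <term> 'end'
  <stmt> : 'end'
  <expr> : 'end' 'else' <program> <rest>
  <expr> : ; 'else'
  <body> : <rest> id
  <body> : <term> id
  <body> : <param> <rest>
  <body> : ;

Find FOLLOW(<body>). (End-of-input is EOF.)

In <param> : <body> <stmt> <program>: add FIRST(<stmt> <program>) = { 'end', ;, id }.
In <term> : <body>: <body> is at the end, add FOLLOW(<term>) = { 'end', ;, id }.
Union: FOLLOW(<body>) = { 'end', ;, id }.

{ 'end', ;, id }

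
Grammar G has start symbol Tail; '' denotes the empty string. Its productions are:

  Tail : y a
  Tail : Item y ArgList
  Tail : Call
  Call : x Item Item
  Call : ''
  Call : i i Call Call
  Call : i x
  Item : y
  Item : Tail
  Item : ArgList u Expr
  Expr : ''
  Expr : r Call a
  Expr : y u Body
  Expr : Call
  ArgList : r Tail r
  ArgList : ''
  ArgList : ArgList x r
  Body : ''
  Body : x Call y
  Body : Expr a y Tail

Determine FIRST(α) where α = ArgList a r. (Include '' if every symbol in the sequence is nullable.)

Add FIRST(ArgList)\{''} = { r, x }; ArgList is nullable, continue.
a is a terminal; add {a} and stop.

{ a, r, x }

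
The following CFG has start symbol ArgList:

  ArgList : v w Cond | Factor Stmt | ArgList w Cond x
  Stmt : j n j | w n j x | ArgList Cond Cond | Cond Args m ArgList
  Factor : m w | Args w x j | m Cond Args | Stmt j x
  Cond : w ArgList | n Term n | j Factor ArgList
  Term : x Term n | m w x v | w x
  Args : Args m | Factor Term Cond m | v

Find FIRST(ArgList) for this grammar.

{ j, m, n, v, w }

ArgList : v w Cond contributes {v}.
From ArgList : Factor Stmt: add FIRST(Factor) = { j, m, n, v, w }.
From ArgList : ArgList w Cond x: add FIRST(ArgList) = { j, m, n, v, w }.
Union: FIRST(ArgList) = { j, m, n, v, w }.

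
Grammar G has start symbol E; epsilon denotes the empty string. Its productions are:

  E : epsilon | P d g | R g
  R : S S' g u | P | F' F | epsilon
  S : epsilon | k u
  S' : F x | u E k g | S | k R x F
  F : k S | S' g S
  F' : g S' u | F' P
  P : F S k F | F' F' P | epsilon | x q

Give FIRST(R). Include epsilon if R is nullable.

From R : S S' g u: S, S' nullable, take FIRST(S) ∪ FIRST(S') ∪ {g} = { g, k, u }.
From R : P: add FIRST(P) = { g, k, u, x, epsilon } (including epsilon since P is nullable).
From R : F' F: add FIRST(F') = { g }.
R : epsilon contributes epsilon.
Union: FIRST(R) = { g, k, u, x, epsilon }.

{ g, k, u, x, epsilon }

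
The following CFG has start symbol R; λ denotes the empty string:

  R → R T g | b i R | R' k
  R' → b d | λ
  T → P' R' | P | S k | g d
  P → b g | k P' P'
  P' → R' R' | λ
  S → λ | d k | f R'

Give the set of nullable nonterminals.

{ P', R', S, T }

Directly nullable (have an λ-production): R', P', S.
T → P' R' with every symbol nullable, so T is nullable.
No other nonterminal has a production whose RHS symbols are all nullable.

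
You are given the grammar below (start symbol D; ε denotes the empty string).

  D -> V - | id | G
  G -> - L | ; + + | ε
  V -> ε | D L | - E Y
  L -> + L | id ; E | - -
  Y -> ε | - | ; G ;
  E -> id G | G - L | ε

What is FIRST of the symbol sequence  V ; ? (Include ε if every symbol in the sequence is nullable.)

{ +, -, ;, id }

Add FIRST(V)\{ε} = { +, -, ;, id }; V is nullable, continue.
; is a terminal; add {;} and stop.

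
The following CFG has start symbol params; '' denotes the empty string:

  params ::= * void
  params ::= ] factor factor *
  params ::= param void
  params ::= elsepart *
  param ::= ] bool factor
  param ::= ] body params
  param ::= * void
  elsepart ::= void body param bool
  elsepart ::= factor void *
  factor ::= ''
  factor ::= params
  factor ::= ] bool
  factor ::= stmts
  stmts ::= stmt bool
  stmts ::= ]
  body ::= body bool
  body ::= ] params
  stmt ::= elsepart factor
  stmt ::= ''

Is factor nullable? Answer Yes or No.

Yes

factor has an ''-production, so factor ⇒ ''.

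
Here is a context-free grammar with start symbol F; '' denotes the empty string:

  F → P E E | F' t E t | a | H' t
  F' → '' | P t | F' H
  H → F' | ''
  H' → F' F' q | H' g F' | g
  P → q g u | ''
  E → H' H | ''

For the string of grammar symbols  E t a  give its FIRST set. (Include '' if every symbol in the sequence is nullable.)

Add FIRST(E)\{''} = { g, q, t }; E is nullable, continue.
t is a terminal; add {t} and stop.

{ g, q, t }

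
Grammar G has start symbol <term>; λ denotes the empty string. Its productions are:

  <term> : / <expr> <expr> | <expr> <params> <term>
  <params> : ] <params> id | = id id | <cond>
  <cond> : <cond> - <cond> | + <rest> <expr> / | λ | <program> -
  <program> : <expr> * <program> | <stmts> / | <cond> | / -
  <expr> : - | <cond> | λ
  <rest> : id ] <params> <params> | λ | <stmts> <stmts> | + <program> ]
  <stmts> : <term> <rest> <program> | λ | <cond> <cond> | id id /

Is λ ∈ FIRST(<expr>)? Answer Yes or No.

Yes

<expr> has an λ-production, so <expr> ⇒ λ.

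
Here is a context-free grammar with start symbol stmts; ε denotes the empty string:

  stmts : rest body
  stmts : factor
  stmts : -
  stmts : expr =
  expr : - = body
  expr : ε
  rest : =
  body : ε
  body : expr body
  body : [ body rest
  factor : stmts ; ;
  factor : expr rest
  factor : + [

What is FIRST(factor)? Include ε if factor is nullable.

From factor : stmts ; ;: add FIRST(stmts) = { +, -, = }.
From factor : expr rest: expr nullable, take FIRST(expr) ∪ FIRST(rest) = { -, = }.
factor : + [ contributes {+}.
Union: FIRST(factor) = { +, -, = }.

{ +, -, = }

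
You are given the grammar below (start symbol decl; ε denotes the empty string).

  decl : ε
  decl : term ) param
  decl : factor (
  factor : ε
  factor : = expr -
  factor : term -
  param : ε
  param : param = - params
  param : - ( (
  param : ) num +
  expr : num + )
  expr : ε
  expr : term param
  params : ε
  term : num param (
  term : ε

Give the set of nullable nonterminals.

Directly nullable (have an ε-production): decl, factor, param, expr, params, term.

{ decl, expr, factor, param, params, term }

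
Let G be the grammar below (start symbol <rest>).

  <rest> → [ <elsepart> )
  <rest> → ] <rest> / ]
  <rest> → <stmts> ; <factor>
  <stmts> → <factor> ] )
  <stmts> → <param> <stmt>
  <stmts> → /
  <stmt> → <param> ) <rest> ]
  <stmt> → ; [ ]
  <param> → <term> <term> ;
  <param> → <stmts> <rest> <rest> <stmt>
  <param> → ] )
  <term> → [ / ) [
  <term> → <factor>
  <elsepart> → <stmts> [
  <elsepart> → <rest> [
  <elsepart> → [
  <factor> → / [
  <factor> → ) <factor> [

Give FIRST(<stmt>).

From <stmt> → <param> ) <rest> ]: add FIRST(<param>) = { ), /, [, ] }.
<stmt> → ; [ ] contributes {;}.
Union: FIRST(<stmt>) = { ), /, ;, [, ] }.

{ ), /, ;, [, ] }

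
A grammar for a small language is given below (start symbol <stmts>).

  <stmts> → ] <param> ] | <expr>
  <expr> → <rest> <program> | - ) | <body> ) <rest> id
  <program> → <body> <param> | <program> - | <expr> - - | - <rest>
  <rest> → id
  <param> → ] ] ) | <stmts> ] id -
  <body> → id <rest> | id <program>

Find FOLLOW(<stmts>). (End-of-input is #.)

{ #, ] }

<stmts> is the start symbol, so # ∈ FOLLOW(<stmts>).
In <param> → <stmts> ] id -: add FIRST(] id -) = { ] }.
Union: FOLLOW(<stmts>) = { #, ] }.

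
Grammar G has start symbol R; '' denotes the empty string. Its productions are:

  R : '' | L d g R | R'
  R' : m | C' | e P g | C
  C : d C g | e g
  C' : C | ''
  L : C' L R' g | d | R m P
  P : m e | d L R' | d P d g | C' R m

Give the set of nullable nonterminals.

{ C', R, R' }

Directly nullable (have an ''-production): R, C'.
R' : C' with every symbol nullable, so R' is nullable.
No other nonterminal has a production whose RHS symbols are all nullable.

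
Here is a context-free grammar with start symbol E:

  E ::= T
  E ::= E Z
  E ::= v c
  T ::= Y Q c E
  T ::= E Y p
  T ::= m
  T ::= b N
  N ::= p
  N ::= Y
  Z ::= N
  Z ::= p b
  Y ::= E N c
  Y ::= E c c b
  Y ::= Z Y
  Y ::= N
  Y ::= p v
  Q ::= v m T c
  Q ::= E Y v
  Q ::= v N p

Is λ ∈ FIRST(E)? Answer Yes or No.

No

No nonterminal in this grammar is nullable.
No production of E has an RHS whose symbols are all nullable, so E is not nullable.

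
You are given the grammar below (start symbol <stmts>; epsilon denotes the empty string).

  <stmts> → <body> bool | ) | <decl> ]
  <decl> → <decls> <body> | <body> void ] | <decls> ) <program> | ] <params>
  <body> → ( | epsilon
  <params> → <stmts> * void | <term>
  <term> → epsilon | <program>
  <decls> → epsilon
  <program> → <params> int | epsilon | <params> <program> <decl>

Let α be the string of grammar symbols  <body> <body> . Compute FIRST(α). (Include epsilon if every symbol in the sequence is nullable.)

{ (, epsilon }

Add FIRST(<body>)\{epsilon} = { ( }; <body> is nullable, continue.
Add FIRST(<body>)\{epsilon} = { ( }; <body> is nullable, continue.
Every symbol is nullable, so include epsilon.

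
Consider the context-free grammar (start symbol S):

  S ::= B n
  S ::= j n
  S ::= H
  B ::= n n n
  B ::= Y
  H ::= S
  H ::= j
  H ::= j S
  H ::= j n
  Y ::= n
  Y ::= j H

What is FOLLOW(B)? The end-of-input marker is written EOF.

{ n }

In S ::= B n: add FIRST(n) = { n }.
Union: FOLLOW(B) = { n }.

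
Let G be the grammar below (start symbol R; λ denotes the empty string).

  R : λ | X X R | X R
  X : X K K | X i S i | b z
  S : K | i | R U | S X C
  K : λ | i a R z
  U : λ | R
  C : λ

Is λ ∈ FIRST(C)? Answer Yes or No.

C has an λ-production, so C ⇒ λ.

Yes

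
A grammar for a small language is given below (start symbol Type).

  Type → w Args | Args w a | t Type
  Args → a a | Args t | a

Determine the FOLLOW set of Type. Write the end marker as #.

Type is the start symbol, so # ∈ FOLLOW(Type).
In Type → t Type: Type is at the end, add FOLLOW(Type) = { # }.
Union: FOLLOW(Type) = { # }.

{ # }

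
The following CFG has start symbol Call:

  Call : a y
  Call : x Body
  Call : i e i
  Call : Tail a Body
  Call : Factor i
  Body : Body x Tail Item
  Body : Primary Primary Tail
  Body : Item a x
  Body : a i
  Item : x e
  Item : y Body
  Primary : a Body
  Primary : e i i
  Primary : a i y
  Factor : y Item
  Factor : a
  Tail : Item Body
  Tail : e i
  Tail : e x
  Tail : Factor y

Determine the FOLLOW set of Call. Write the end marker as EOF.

Call is the start symbol, so EOF ∈ FOLLOW(Call).
Union: FOLLOW(Call) = { EOF }.

{ EOF }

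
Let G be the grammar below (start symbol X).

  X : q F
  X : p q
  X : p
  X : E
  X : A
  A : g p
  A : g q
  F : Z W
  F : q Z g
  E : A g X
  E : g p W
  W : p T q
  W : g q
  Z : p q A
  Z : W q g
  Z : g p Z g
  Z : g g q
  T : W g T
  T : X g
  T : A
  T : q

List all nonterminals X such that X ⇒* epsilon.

{ } (none)

No nonterminal has an empty production or an RHS whose symbols are all nullable.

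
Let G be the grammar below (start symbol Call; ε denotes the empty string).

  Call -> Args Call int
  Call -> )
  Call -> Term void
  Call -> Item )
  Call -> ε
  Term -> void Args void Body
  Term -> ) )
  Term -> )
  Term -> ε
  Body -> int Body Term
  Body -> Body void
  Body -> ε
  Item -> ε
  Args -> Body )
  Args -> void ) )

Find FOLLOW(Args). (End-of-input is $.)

{ ), int, void }

In Call -> Args Call int: add FIRST(Call int) = { ), int, void }.
In Term -> void Args void Body: add FIRST(void Body) = { void }.
Union: FOLLOW(Args) = { ), int, void }.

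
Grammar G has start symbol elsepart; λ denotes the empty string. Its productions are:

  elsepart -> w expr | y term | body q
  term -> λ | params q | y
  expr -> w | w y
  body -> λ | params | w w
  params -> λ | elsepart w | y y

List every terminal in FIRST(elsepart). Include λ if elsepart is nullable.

elsepart -> w expr contributes {w}.
elsepart -> y term contributes {y}.
From elsepart -> body q: body nullable, take FIRST(body) ∪ {q} = { q, w, y }.
Union: FIRST(elsepart) = { q, w, y }.

{ q, w, y }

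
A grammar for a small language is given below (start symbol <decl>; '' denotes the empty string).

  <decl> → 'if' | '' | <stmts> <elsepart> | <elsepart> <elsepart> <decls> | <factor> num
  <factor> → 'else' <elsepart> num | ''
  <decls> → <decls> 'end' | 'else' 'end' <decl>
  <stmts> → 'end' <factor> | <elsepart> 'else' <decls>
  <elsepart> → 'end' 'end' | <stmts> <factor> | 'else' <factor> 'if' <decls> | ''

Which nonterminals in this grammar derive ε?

{ <decl>, <elsepart>, <factor> }

Directly nullable (have an ''-production): <decl>, <factor>, <elsepart>.
No other nonterminal has a production whose RHS symbols are all nullable.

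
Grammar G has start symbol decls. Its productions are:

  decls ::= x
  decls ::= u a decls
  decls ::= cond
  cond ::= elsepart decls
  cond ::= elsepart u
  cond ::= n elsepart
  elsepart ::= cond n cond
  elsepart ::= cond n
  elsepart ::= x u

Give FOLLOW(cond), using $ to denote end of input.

{ $, n, u, x }

In decls ::= cond: cond is at the end, add FOLLOW(decls) = { $, n, u, x }.
In elsepart ::= cond n cond: add FIRST(n cond) = { n }.
In elsepart ::= cond n cond: cond is at the end, add FOLLOW(elsepart) = { $, n, u, x }.
In elsepart ::= cond n: add FIRST(n) = { n }.
Union: FOLLOW(cond) = { $, n, u, x }.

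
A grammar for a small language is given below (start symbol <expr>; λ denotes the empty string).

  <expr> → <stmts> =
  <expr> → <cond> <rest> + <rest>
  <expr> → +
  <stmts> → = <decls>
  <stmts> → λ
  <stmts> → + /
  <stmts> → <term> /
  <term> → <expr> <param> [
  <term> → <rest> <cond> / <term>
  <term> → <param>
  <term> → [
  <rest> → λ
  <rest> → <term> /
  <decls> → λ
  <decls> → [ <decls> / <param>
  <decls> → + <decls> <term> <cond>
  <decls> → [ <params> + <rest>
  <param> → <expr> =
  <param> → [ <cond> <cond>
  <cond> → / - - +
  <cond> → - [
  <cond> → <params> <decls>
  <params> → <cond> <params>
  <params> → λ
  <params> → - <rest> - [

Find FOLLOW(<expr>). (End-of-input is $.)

{ $, +, -, /, =, [ }

<expr> is the start symbol, so $ ∈ FOLLOW(<expr>).
In <term> → <expr> <param> [: add FIRST(<param> [) = { +, -, /, =, [ }.
In <param> → <expr> =: add FIRST(=) = { = }.
Union: FOLLOW(<expr>) = { $, +, -, /, =, [ }.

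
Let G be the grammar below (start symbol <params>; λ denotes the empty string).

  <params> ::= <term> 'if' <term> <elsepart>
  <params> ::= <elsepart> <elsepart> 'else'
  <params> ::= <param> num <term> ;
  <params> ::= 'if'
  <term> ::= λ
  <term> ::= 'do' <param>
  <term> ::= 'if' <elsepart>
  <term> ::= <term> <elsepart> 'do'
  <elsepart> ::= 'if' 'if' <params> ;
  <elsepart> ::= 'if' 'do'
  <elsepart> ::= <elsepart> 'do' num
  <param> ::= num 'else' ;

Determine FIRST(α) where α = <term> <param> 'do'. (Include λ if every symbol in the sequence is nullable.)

{ 'do', 'if', num }

Add FIRST(<term>)\{λ} = { 'do', 'if' }; <term> is nullable, continue.
Add FIRST(<param>) = { num }; <param> is not nullable, stop.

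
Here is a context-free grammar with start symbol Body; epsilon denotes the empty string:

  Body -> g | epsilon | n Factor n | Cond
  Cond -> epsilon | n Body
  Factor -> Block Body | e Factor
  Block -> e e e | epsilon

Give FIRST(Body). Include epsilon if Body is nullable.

{ g, n, epsilon }

Body -> g contributes {g}.
Body -> epsilon contributes epsilon.
Body -> n Factor n contributes {n}.
From Body -> Cond: add FIRST(Cond) = { n, epsilon } (including epsilon since Cond is nullable).
Union: FIRST(Body) = { g, n, epsilon }.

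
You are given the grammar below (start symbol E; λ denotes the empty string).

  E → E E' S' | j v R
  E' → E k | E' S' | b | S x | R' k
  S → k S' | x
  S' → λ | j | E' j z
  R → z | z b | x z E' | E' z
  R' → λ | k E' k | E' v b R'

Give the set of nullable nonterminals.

Directly nullable (have an λ-production): S', R'.
No other nonterminal has a production whose RHS symbols are all nullable.

{ R', S' }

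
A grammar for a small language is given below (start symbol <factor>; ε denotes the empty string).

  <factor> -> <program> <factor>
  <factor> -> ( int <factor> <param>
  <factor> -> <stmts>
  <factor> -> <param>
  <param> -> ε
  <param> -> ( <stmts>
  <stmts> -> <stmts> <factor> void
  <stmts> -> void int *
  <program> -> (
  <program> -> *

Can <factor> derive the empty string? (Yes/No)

<factor> -> <param> and each of <param> is nullable, so <factor> ⇒* ε.

Yes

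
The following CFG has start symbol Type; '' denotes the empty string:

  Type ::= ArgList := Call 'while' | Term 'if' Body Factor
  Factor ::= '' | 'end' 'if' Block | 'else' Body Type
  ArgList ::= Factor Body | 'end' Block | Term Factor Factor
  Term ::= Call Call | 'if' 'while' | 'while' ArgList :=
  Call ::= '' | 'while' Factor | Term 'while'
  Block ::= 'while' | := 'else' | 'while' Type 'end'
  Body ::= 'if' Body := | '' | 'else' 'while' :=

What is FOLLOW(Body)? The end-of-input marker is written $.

{ $, 'else', 'end', 'if', 'while', := }

In Type ::= Term 'if' Body Factor: add FIRST(Factor)\{''} = { 'else', 'end' }.
  Since Factor is nullable, also add FOLLOW(Type) = { $, 'else', 'end', 'if', 'while', := }.
In Factor ::= 'else' Body Type: add FIRST(Type) = { 'else', 'end', 'if', 'while', := }.
In ArgList ::= Factor Body: Body is at the end, add FOLLOW(ArgList) = { := }.
In Body ::= 'if' Body :=: add FIRST(:=) = { := }.
Union: FOLLOW(Body) = { $, 'else', 'end', 'if', 'while', := }.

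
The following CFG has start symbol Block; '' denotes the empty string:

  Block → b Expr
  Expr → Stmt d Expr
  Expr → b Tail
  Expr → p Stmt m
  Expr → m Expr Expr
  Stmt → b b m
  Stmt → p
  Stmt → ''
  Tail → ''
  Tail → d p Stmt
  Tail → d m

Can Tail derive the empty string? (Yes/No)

Tail has an ''-production, so Tail ⇒ ''.

Yes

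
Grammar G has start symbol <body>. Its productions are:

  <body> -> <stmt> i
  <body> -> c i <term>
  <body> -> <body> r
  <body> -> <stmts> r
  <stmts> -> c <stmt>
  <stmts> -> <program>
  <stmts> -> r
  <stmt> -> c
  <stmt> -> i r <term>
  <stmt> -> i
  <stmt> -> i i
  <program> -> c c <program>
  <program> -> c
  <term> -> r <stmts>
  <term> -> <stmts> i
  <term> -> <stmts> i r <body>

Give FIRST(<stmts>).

{ c, r }

<stmts> -> c <stmt> contributes {c}.
From <stmts> -> <program>: add FIRST(<program>) = { c }.
<stmts> -> r contributes {r}.
Union: FIRST(<stmts>) = { c, r }.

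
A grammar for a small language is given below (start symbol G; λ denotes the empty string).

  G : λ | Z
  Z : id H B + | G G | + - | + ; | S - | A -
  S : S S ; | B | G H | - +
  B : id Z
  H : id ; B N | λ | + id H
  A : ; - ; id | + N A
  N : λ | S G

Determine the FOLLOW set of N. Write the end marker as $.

{ +, -, ;, id }

In H : id ; B N: N is at the end, add FOLLOW(H) = { +, -, ;, id }.
In A : + N A: add FIRST(A) = { +, ; }.
Union: FOLLOW(N) = { +, -, ;, id }.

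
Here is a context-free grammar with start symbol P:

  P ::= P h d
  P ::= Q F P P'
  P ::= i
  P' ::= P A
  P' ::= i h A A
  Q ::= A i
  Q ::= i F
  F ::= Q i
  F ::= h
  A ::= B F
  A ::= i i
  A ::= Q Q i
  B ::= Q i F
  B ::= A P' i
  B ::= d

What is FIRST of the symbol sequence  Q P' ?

{ d, i }

Add FIRST(Q) = { d, i }; Q is not nullable, stop.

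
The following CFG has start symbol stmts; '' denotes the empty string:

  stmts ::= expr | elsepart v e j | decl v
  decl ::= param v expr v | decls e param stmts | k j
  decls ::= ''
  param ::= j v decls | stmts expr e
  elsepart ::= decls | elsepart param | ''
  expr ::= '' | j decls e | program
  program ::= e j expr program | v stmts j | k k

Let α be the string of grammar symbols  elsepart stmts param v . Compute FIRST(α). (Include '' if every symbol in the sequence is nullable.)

Add FIRST(elsepart)\{''} = { e, j, k, v }; elsepart is nullable, continue.
Add FIRST(stmts)\{''} = { e, j, k, v }; stmts is nullable, continue.
Add FIRST(param) = { e, j, k, v }; param is not nullable, stop.

{ e, j, k, v }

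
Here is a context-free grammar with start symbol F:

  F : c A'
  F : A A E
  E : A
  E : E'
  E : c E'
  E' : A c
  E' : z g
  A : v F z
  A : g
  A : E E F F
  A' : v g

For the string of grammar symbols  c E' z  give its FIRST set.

{ c }

c is a terminal; add {c} and stop.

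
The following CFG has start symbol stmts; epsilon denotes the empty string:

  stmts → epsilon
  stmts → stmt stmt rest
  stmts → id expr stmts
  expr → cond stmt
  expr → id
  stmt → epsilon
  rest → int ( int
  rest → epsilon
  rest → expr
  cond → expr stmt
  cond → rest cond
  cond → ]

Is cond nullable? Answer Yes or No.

No

Nullable nonterminals: rest, stmt, stmts.
No production of cond has an RHS whose symbols are all nullable, so cond is not nullable.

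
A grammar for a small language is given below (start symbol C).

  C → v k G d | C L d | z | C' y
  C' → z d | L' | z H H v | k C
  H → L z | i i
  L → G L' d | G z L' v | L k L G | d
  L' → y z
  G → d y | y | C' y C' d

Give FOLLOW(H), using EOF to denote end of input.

In C' → z H H v: add FIRST(H v) = { d, i, k, y, z }.
In C' → z H H v: add FIRST(v) = { v }.
Union: FOLLOW(H) = { d, i, k, v, y, z }.

{ d, i, k, v, y, z }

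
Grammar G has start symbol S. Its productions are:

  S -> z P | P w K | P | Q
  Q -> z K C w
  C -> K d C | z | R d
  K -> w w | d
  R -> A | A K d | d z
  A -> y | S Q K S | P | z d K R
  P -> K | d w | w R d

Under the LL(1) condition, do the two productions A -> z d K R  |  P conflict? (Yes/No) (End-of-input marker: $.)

No

FIRST(z d K R) = { z } and FIRST(P) = { d, w }.
The FIRST sets are disjoint and neither alternative is nullable — no conflict.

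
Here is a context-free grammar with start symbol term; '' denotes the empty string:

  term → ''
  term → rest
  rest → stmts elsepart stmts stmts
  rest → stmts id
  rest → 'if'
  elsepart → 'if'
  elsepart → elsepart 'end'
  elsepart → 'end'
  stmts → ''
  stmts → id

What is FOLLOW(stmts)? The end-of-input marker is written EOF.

{ EOF, 'end', 'if', id }

In rest → stmts elsepart stmts stmts: add FIRST(elsepart stmts stmts) = { 'end', 'if' }.
In rest → stmts elsepart stmts stmts: add FIRST(stmts)\{''} = { id }.
  Since stmts is nullable, also add FOLLOW(rest) = { EOF }.
In rest → stmts elsepart stmts stmts: stmts is at the end, add FOLLOW(rest) = { EOF }.
In rest → stmts id: add FIRST(id) = { id }.
Union: FOLLOW(stmts) = { EOF, 'end', 'if', id }.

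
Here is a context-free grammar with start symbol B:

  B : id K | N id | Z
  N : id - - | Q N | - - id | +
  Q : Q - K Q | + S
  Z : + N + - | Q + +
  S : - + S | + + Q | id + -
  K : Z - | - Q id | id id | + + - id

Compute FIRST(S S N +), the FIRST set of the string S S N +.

Add FIRST(S) = { +, -, id }; S is not nullable, stop.

{ +, -, id }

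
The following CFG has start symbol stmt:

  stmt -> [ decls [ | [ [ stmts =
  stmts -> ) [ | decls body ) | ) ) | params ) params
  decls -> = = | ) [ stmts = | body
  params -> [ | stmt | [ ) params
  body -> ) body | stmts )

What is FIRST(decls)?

{ ), =, [ }

decls -> = = contributes {=}.
decls -> ) [ stmts = contributes {)}.
From decls -> body: add FIRST(body) = { ), =, [ }.
Union: FIRST(decls) = { ), =, [ }.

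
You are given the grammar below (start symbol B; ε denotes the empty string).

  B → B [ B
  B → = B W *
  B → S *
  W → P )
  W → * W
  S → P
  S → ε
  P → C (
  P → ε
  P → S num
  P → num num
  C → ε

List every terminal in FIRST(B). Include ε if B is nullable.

From B → B [ B: add FIRST(B) = { (, *, =, num }.
B → = B W * contributes {=}.
From B → S *: S nullable, take FIRST(S) ∪ {*} = { (, *, num }.
Union: FIRST(B) = { (, *, =, num }.

{ (, *, =, num }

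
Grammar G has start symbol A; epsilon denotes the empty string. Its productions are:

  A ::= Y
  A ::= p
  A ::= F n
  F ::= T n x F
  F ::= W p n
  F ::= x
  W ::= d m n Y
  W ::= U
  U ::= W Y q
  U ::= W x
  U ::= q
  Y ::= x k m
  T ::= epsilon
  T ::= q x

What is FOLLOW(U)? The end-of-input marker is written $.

{ p, x }

In W ::= U: U is at the end, add FOLLOW(W) = { p, x }.
Union: FOLLOW(U) = { p, x }.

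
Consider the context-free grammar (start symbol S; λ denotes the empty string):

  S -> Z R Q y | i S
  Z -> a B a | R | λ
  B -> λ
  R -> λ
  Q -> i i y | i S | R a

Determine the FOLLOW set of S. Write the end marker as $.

{ $, y }

S is the start symbol, so $ ∈ FOLLOW(S).
In S -> i S: S is at the end, add FOLLOW(S) = { $, y }.
In Q -> i S: S is at the end, add FOLLOW(Q) = { y }.
Union: FOLLOW(S) = { $, y }.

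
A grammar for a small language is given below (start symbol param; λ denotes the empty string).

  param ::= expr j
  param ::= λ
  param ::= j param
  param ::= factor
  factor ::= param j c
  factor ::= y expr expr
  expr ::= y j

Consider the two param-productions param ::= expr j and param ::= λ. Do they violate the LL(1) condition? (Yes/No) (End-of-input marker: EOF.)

FIRST(expr j) = { y } and FIRST(λ) = { λ }.
The second is nullable but FOLLOW(param) = { EOF, j } is disjoint from FIRST of the first.

No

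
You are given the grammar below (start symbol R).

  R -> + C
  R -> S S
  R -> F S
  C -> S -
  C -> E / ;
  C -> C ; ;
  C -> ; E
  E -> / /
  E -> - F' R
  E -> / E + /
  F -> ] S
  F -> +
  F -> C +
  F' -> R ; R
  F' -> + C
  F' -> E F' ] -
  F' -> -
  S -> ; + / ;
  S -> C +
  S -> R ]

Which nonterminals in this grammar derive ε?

No nonterminal has an empty production or an RHS whose symbols are all nullable.

{ } (none)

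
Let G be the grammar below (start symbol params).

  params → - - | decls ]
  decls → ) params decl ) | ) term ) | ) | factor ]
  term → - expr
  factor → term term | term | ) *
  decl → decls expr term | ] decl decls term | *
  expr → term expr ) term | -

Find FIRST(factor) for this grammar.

From factor → term term: add FIRST(term) = { - }.
From factor → term: add FIRST(term) = { - }.
factor → ) * contributes {)}.
Union: FIRST(factor) = { ), - }.

{ ), - }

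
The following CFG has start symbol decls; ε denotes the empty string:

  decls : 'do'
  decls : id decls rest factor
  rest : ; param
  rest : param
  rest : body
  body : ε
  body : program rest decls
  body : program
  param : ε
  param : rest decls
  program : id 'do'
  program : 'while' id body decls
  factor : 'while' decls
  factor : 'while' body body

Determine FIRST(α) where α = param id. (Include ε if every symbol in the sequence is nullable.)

{ 'do', 'while', ;, id }

Add FIRST(param)\{ε} = { 'do', 'while', ;, id }; param is nullable, continue.
id is a terminal; add {id} and stop.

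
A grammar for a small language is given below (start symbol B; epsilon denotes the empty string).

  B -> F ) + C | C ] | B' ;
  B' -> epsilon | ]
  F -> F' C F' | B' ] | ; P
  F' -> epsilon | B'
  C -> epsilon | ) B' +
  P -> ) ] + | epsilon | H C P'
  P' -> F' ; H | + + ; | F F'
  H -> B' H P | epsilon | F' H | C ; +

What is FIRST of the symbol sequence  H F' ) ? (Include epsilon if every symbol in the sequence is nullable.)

Add FIRST(H)\{epsilon} = { ), +, ;, ] }; H is nullable, continue.
Add FIRST(F')\{epsilon} = { ] }; F' is nullable, continue.
) is a terminal; add {)} and stop.

{ ), +, ;, ] }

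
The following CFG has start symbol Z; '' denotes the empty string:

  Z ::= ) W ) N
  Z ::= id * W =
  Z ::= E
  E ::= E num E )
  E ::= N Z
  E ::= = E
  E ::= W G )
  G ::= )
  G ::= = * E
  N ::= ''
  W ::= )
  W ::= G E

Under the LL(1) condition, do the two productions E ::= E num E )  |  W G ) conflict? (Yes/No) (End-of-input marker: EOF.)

Yes

FIRST(E num E )) = { ), =, id } and FIRST(W G )) = { ), = }.
Both contain ), so the two alternatives are not disjoint — LL(1) conflict.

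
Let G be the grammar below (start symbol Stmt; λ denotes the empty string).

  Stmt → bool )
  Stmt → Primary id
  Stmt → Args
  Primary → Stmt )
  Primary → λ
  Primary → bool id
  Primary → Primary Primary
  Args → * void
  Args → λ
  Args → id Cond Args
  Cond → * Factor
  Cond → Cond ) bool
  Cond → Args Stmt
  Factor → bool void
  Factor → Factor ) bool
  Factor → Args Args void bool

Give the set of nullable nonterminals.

Directly nullable (have an λ-production): Primary, Args.
Stmt → Args with every symbol nullable, so Stmt is nullable.
Cond → Args Stmt with every symbol nullable, so Cond is nullable.
No other nonterminal has a production whose RHS symbols are all nullable.

{ Args, Cond, Primary, Stmt }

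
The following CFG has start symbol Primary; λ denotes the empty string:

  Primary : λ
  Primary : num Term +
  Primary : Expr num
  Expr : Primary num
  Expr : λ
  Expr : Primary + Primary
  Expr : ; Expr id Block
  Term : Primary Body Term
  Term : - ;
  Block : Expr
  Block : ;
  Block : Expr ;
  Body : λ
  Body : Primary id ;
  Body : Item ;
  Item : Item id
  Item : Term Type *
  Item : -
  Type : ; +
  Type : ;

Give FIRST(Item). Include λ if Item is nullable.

{ +, -, ;, id, num }

From Item : Item id: add FIRST(Item) = { +, -, ;, id, num }.
From Item : Term Type *: add FIRST(Term) = { +, -, ;, id, num }.
Item : - contributes {-}.
Union: FIRST(Item) = { +, -, ;, id, num }.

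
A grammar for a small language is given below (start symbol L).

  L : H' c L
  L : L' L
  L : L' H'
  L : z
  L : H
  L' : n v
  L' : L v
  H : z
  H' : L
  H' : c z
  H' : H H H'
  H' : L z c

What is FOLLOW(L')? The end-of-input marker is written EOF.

In L : L' L: add FIRST(L) = { c, n, z }.
In L : L' H': add FIRST(H') = { c, n, z }.
Union: FOLLOW(L') = { c, n, z }.

{ c, n, z }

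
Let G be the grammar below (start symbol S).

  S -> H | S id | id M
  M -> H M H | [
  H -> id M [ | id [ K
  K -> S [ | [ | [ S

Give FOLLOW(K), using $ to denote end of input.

In H -> id [ K: K is at the end, add FOLLOW(H) = { $, [, id }.
Union: FOLLOW(K) = { $, [, id }.

{ $, [, id }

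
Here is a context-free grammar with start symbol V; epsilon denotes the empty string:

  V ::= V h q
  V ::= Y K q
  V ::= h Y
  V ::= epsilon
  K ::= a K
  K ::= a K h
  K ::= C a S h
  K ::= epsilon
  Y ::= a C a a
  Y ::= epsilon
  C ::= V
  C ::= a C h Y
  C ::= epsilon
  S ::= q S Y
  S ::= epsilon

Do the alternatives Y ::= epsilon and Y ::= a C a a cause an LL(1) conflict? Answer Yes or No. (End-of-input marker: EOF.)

Yes

FIRST(epsilon) = { epsilon } and FIRST(a C a a) = { a }.
The first alternative is nullable and FOLLOW(Y) = { EOF, a, h, q } shares a with FIRST of the second — conflict.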